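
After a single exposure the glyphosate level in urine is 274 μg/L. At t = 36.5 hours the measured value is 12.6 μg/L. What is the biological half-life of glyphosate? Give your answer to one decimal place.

A/A₀ = 12.6/274 ≈ 0.045985.
n = log₂(21.746) ≈ 4.4427 half-lives elapsed in 36.5 hours.
t½ = 36.5/4.4427 ≈ 8.2158 hours.

8.2 hours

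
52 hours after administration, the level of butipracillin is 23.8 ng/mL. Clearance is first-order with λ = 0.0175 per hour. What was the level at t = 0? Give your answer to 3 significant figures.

59.1 ng/mL

t½ = ln 2 / λ = 0.69315 / 0.0175 ≈ 39.608 hours.
Number of half-lives elapsed: n = 52/39.608 ≈ 1.3129.
A₀ = A × 2^n = 23.8 × 2^1.3129 = 23.8 × 2.4843 ≈ 59.127 ng/mL.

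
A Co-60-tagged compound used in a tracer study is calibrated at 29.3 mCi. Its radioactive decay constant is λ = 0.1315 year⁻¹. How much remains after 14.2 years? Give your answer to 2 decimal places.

t½ = ln 2 / λ = 0.69315 / 0.1315 ≈ 5.2711 years.
Number of half-lives: n = 14.2/5.2711 ≈ 2.6939.
Remaining = 29.3 × (1/2)^2.6939 = 29.3 × 0.15454 ≈ 4.528 mCi.

4.53 mCi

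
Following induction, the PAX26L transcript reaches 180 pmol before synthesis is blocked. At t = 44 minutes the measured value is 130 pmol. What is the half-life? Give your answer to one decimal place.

A/A₀ = 130/180 ≈ 0.72222.
n = log₂(1.3846) ≈ 0.46949 half-lives elapsed in 44 minutes.
t½ = 44/0.46949 ≈ 93.72 minutes.

93.7 minutes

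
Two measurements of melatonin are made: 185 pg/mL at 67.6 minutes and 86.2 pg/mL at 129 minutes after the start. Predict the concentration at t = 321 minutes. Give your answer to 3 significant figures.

7.91 pg/mL

Over Δt = 129 − 67.6 = 61.4 minutes, the level fell by a factor of 185/86.2 ≈ 2.1462.
n = log₂(2.1462) ≈ 1.1018 half-lives, so t½ = 61.4/1.1018 ≈ 55.729 minutes.
From t = 129 to t = 321: 86.2 × (1/2)^((321−129)/55.729) ≈ 7.9137 pg/mL.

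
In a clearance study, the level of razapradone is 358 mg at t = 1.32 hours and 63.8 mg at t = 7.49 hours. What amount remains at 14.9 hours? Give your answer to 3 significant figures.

Over Δt = 7.49 − 1.32 = 6.17 hours, the level fell by a factor of 358/63.8 ≈ 5.6113.
n = log₂(5.6113) ≈ 2.4883 half-lives, so t½ = 6.17/2.4883 ≈ 2.4796 hours.
From t = 7.49 to t = 14.9: 63.8 × (1/2)^((14.9−7.49)/2.4796) ≈ 8.0393 mg.

8.04 mg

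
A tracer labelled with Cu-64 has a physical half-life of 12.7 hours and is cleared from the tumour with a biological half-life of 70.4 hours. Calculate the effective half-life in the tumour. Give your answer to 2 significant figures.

1/t_eff = 1/t_phys + 1/t_biol = 1/12.7 + 1/70.4 = 0.092945 per hour.
t_eff = 12.7 × 70.4 / (12.7 + 70.4) ≈ 10.759 hours.

11 hours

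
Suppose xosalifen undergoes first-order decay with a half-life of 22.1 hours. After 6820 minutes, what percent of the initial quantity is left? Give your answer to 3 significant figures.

2.83%

6820 minutes = 113.667 hours.
n = 113.667/22.1 ≈ 5.1433 half-lives.
Fraction remaining = (1/2)^5.1433 ≈ 0.028295, i.e. 2.8295%.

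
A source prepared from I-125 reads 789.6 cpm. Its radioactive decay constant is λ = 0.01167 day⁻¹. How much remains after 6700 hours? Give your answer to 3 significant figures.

t½ = ln 2 / λ = 0.69315 / 0.01167 ≈ 59.396 days.
Convert the elapsed time: 6700 hours = 279.167 days.
Number of half-lives: n = 279.167/59.396 ≈ 4.7001.
Remaining = 789.6 × (1/2)^4.7001 = 789.6 × 0.03847 ≈ 30.376 cpm.

30.4 cpm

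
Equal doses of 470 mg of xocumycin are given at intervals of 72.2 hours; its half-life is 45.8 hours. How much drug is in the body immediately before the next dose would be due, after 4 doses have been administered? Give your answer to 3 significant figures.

The 4 doses were given 288.8, 216.6, 144.4, 72.2 hours ago.
Total = 470·(1/2)^(288.8/45.8) + 470·(1/2)^(216.6/45.8) + 470·(1/2)^(144.4/45.8) + 470·(1/2)^(72.2/45.8)
      = 5.9416 + 17.719 + 52.844 + 157.6 ≈ 234.1 mg.

234 mg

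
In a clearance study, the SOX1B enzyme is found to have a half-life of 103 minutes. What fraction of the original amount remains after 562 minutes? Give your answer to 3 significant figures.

0.0228

n = 562/103 ≈ 5.4563 half-lives.
Fraction remaining = (1/2)^5.4563 ≈ 0.022776.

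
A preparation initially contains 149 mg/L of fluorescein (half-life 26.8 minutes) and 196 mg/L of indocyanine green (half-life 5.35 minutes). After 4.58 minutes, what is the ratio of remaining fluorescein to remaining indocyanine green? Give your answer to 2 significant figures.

1.2

fluorescein: 149 × (1/2)^(4.58/26.8) = 149 × (1/2)^0.1709 ≈ 132.36 mg/L.
indocyanine green: 196 × (1/2)^(4.58/5.35) = 196 × (1/2)^0.85607 ≈ 108.28 mg/L.
Ratio ≈ 132.36 / 108.28 ≈ 1.2223.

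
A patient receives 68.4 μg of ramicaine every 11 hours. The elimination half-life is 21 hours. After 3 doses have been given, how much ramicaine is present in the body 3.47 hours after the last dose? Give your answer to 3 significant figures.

133 μg

The 3 doses were given 25.47, 14.47, 3.47 hours ago.
Total = 68.4·(1/2)^(25.47/21) + 68.4·(1/2)^(14.47/21) + 68.4·(1/2)^(3.47/21)
      = 29.509 + 42.426 + 60.998 ≈ 132.93 μg.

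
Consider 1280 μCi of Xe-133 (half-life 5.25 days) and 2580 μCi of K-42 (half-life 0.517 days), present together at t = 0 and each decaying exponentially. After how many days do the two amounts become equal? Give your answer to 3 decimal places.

Set 1280·(1/2)^(t/5.25) = 2580·(1/2)^(t/0.517).
Taking log₂: log₂(1280/2580) = t·(1/5.25 − 1/0.517).
log₂(0.49612) = -1.0112; 1/5.25 − 1/0.517 = -1.7438.
t = -1.0112 / -1.7438 ≈ 0.57991 days.

0.580 days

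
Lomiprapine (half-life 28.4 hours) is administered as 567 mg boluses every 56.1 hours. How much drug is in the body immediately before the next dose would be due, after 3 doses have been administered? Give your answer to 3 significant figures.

190 mg

The 3 doses were given 168.3, 112.2, 56.1 hours ago.
Total = 567·(1/2)^(168.3/28.4) + 567·(1/2)^(112.2/28.4) + 567·(1/2)^(56.1/28.4)
      = 9.3253 + 36.669 + 144.19 ≈ 190.19 mg.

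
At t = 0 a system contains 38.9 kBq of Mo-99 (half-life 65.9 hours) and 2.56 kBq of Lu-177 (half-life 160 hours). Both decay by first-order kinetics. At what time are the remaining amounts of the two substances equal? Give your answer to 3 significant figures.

Set 38.9·(1/2)^(t/65.9) = 2.56·(1/2)^(t/160).
Taking log₂: log₂(38.9/2.56) = t·(1/65.9 − 1/160).
log₂(15.195) = 3.9256; 1/65.9 − 1/160 = 0.0089245.
t = 3.9256 / 0.0089245 ≈ 439.86 hours.

440 hours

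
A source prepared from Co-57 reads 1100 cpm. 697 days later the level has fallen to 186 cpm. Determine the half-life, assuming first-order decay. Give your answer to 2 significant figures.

A/A₀ = 186/1100 ≈ 0.16909.
n = log₂(5.914) ≈ 2.5641 half-lives elapsed in 697 days.
t½ = 697/2.5641 ≈ 271.83 days.

270 days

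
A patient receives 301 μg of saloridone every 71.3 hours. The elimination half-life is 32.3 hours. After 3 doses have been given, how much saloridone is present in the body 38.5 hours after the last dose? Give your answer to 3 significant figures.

The 3 doses were given 181.1, 109.8, 38.5 hours ago.
Total = 301·(1/2)^(181.1/32.3) + 301·(1/2)^(109.8/32.3) + 301·(1/2)^(38.5/32.3)
      = 6.1766 + 28.527 + 131.75 ≈ 166.45 μg.

166 μg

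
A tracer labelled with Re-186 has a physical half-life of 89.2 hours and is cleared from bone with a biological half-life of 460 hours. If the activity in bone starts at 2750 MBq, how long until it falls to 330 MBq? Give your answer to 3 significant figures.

1/t_eff = 1/t_phys + 1/t_biol = 1/89.2 + 1/460 = 0.013385 per hour.
t_eff = 89.2 × 460 / (89.2 + 460) ≈ 74.712 hours.
n = log₂(2750/330) ≈ 3.0589; t = 3.0589 × 74.712 ≈ 228.54 hours.

229 hours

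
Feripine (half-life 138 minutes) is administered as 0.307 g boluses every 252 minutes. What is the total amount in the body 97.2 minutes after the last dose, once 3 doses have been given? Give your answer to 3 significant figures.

0.257 g

The 3 doses were given 601.2, 349.2, 97.2 minutes ago.
Total = 0.307·(1/2)^(601.2/138) + 0.307·(1/2)^(349.2/138) + 0.307·(1/2)^(97.2/138)
      = 0.014986 + 0.053138 + 0.18841 ≈ 0.25654 g.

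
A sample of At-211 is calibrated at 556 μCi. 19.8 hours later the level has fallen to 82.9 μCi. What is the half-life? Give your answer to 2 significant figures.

7.2 hours

A/A₀ = 82.9/556 ≈ 0.1491.
n = log₂(6.7069) ≈ 2.7456 half-lives elapsed in 19.8 hours.
t½ = 19.8/2.7456 ≈ 7.2114 hours.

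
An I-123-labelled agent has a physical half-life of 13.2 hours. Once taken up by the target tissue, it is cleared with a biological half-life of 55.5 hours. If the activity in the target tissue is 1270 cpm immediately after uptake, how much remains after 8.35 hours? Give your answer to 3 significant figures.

738 cpm

1/t_eff = 1/t_phys + 1/t_biol = 1/13.2 + 1/55.5 = 0.093776 per hour.
t_eff = 13.2 × 55.5 / (13.2 + 55.5) ≈ 10.664 hours.
Remaining = 1270 × (1/2)^(8.35/10.664) = 1270 × (1/2)^0.78303 ≈ 738.06 cpm.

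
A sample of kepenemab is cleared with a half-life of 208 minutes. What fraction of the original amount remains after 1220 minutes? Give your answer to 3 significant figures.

0.0172

n = 1220/208 ≈ 5.8654 half-lives.
Fraction remaining = (1/2)^5.8654 ≈ 0.017153.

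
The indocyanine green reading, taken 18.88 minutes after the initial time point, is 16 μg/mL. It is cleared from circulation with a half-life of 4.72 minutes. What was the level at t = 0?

Number of half-lives elapsed: n = 18.88/4.72 ≈ 4.
A₀ = A × 2^n = 16 × 2^4 = 16 × 16 ≈ 256 μg/mL.

256 μg/mL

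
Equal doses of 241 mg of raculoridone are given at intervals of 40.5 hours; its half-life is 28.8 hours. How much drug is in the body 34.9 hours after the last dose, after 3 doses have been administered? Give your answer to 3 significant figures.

158 mg

The 3 doses were given 115.9, 75.4, 34.9 hours ago.
Total = 241·(1/2)^(115.9/28.8) + 241·(1/2)^(75.4/28.8) + 241·(1/2)^(34.9/28.8)
      = 14.811 + 39.256 + 104.05 ≈ 158.11 mg.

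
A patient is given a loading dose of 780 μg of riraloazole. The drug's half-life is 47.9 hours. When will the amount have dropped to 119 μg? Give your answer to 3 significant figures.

130 hours

Fraction remaining = 119/780 ≈ 0.15256.
n = log₂(780/119) = ln(6.5546)/ln 2 ≈ 2.7125 half-lives.
t = n × t½ = 2.7125 × 47.9 ≈ 129.93 hours.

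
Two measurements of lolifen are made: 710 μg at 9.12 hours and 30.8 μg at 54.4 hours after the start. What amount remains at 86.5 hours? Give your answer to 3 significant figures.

3.33 μg

Over Δt = 54.4 − 9.12 = 45.28 hours, the level fell by a factor of 710/30.8 ≈ 23.052.
n = log₂(23.052) ≈ 4.5268 half-lives, so t½ = 45.28/4.5268 ≈ 10.003 hours.
From t = 54.4 to t = 86.5: 30.8 × (1/2)^((86.5−54.4)/10.003) ≈ 3.3304 μg.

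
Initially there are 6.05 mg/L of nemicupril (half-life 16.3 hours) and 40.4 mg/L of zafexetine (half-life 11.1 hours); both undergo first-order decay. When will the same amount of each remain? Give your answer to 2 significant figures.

95 hours

Set 6.05·(1/2)^(t/16.3) = 40.4·(1/2)^(t/11.1).
Taking log₂: log₂(6.05/40.4) = t·(1/16.3 − 1/11.1).
log₂(0.14975) = -2.7393; 1/16.3 − 1/11.1 = -0.02874.
t = -2.7393 / -0.02874 ≈ 95.314 hours.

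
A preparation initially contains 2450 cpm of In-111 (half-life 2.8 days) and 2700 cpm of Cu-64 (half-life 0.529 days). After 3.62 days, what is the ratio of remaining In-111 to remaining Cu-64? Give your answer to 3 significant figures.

In-111: 2450 × (1/2)^(3.62/2.8) = 2450 × (1/2)^1.2929 ≈ 999.95 cpm.
Cu-64: 2700 × (1/2)^(3.62/0.529) = 2700 × (1/2)^6.8431 ≈ 23.517 cpm.
Ratio ≈ 999.95 / 23.517 ≈ 42.52.

42.5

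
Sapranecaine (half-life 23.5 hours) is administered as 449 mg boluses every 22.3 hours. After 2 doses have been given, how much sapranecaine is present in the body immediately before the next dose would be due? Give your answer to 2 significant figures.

350 mg

The 2 doses were given 44.6, 22.3 hours ago.
Total = 449·(1/2)^(44.6/23.5) + 449·(1/2)^(22.3/23.5)
      = 120.48 + 232.59 ≈ 353.07 mg.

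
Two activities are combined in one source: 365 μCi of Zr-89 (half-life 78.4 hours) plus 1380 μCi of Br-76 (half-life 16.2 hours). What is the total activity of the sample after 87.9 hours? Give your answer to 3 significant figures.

Zr-89: 365 × (1/2)^(87.9/78.4) = 365 × (1/2)^1.1212 ≈ 167.8 μCi.
Br-76: 1380 × (1/2)^(87.9/16.2) = 1380 × (1/2)^5.4259 ≈ 32.101 μCi.
Total = 167.8 + 32.101 ≈ 199.9 μCi.

200 μCi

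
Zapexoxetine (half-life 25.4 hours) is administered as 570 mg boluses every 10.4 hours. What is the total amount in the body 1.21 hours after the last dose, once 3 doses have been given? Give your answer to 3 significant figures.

1280 mg

The 3 doses were given 22.01, 11.61, 1.21 hours ago.
Total = 570·(1/2)^(22.01/25.4) + 570·(1/2)^(11.61/25.4) + 570·(1/2)^(1.21/25.4)
      = 312.62 + 415.22 + 551.49 ≈ 1279.3 mg.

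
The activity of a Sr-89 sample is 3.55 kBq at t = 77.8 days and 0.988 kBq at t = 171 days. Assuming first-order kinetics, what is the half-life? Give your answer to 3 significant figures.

50.5 days

Over Δt = 171 − 77.8 = 93.2 days, the level fell by a factor of 3.55/0.988 ≈ 3.5931.
n = log₂(3.5931) ≈ 1.8452 half-lives, so t½ = 93.2/1.8452 ≈ 50.508 days.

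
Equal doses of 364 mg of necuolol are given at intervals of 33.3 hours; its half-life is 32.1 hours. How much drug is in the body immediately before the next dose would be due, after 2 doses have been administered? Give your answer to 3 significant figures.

The 2 doses were given 66.6, 33.3 hours ago.
Total = 364·(1/2)^(66.6/32.1) + 364·(1/2)^(33.3/32.1)
      = 86.404 + 177.34 ≈ 263.75 mg.

264 mg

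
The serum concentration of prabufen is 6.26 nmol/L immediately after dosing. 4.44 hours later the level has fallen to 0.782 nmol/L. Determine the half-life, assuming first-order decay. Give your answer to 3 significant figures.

1.48 hours

A/A₀ = 0.782/6.26 ≈ 0.12492.
n = log₂(8.0051) ≈ 3.0009 half-lives elapsed in 4.44 hours.
t½ = 4.44/3.0009 ≈ 1.4795 hours.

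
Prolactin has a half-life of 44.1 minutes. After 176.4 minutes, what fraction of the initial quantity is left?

0.0625

n = 176.4/44.1 ≈ 4 half-lives.
Fraction remaining = (1/2)^4 ≈ 0.0625.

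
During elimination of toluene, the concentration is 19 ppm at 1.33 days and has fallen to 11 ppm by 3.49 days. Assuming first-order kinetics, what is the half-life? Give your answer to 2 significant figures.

Over Δt = 3.49 − 1.33 = 2.16 days, the level fell by a factor of 19/11 ≈ 1.7273.
n = log₂(1.7273) ≈ 0.7885 half-lives, so t½ = 2.16/0.7885 ≈ 2.7394 days.

2.7 days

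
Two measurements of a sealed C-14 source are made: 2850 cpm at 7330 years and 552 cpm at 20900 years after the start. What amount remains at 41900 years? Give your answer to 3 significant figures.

Over Δt = 20900 − 7330 = 13570 years, the level fell by a factor of 2850/552 ≈ 5.163.
n = log₂(5.163) ≈ 2.3682 half-lives, so t½ = 13570/2.3682 ≈ 5730 years.
From t = 20900 to t = 41900: 552 × (1/2)^((41900−20900)/5730) ≈ 43.521 cpm.

43.5 cpm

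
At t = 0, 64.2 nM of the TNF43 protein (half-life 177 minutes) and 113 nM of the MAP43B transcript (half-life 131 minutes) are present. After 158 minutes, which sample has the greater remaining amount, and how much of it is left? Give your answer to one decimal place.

MAP43B transcript, 49.0 nM

TNF43 protein: 64.2 × (1/2)^0.89266 ≈ 34.58 nM.
MAP43B transcript: 113 × (1/2)^1.2061 ≈ 48.978 nM.
MAP43B transcript has more remaining, at ≈ 48.978 nM.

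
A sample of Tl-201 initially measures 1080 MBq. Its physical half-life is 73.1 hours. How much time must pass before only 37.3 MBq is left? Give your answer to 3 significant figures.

Fraction remaining = 37.3/1080 ≈ 0.034537.
n = log₂(1080/37.3) = ln(28.954)/ln 2 ≈ 4.8557 half-lives.
t = n × t½ = 4.8557 × 73.1 ≈ 354.95 hours.

355 hours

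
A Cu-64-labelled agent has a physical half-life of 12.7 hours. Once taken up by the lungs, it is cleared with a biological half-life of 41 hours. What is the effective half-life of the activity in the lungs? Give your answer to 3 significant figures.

1/t_eff = 1/t_phys + 1/t_biol = 1/12.7 + 1/41 = 0.10313 per hour.
t_eff = 12.7 × 41 / (12.7 + 41) ≈ 9.6965 hours.

9.70 hours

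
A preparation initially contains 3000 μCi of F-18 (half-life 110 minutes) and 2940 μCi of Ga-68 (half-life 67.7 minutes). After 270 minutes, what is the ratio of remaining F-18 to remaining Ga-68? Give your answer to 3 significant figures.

F-18: 3000 × (1/2)^(270/110) = 3000 × (1/2)^2.4545 ≈ 547.31 μCi.
Ga-68: 2940 × (1/2)^(270/67.7) = 2940 × (1/2)^3.9882 ≈ 185.26 μCi.
Ratio ≈ 547.31 / 185.26 ≈ 2.9542.

2.95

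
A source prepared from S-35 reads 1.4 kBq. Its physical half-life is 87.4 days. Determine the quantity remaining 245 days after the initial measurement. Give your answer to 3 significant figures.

Number of half-lives: n = 245/87.4 ≈ 2.8032.
Remaining = 1.4 × (1/2)^2.8032 = 1.4 × 0.14327 ≈ 0.20058 kBq.

0.201 kBq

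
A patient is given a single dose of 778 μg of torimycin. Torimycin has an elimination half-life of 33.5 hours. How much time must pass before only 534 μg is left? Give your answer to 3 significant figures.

Fraction remaining = 534/778 ≈ 0.68638.
n = log₂(778/534) = ln(1.4569)/ln 2 ≈ 0.54293 half-lives.
t = n × t½ = 0.54293 × 33.5 ≈ 18.188 hours.

18.2 hours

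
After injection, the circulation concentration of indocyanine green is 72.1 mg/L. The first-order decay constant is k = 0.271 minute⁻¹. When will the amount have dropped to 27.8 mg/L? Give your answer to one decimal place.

3.5 minutes

t½ = ln 2 / k = 0.69315 / 0.271 ≈ 2.5577 minutes.
Fraction remaining = 27.8/72.1 ≈ 0.38558.
n = log₂(72.1/27.8) = ln(2.5935)/ln 2 ≈ 1.3749 half-lives.
t = n × t½ = 1.3749 × 2.5577 ≈ 3.5167 minutes.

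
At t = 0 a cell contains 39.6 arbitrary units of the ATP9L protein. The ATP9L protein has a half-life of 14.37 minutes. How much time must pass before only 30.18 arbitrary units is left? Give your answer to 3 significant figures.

5.63 minutes

Fraction remaining = 30.18/39.6 ≈ 0.76212.
n = log₂(39.6/30.18) = ln(1.3121)/ln 2 ≈ 0.39191 half-lives.
t = n × t½ = 0.39191 × 14.37 ≈ 5.6317 minutes.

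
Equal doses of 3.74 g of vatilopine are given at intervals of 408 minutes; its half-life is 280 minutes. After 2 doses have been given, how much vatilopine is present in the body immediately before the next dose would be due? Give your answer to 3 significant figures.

The 2 doses were given 816, 408 minutes ago.
Total = 3.74·(1/2)^(816/280) + 3.74·(1/2)^(408/280)
      = 0.49612 + 1.3622 ≈ 1.8583 g.

1.86 g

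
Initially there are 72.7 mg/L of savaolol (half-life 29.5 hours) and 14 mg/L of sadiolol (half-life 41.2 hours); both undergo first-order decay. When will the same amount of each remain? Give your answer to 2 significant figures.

Set 72.7·(1/2)^(t/29.5) = 14·(1/2)^(t/41.2).
Taking log₂: log₂(72.7/14) = t·(1/29.5 − 1/41.2).
log₂(5.1929) = 2.3765; 1/29.5 − 1/41.2 = 0.0096265.
t = 2.3765 / 0.0096265 ≈ 246.87 hours.

250 hours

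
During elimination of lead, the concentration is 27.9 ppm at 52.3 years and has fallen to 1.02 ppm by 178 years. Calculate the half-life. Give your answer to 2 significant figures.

26 years

Over Δt = 178 − 52.3 = 125.7 years, the level fell by a factor of 27.9/1.02 ≈ 27.353.
n = log₂(27.353) ≈ 4.7736 half-lives, so t½ = 125.7/4.7736 ≈ 26.332 years.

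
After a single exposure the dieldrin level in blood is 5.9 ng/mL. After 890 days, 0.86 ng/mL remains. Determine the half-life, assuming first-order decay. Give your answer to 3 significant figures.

A/A₀ = 0.86/5.9 ≈ 0.14576.
n = log₂(6.8605) ≈ 2.7783 half-lives elapsed in 890 days.
t½ = 890/2.7783 ≈ 320.34 days.

320 days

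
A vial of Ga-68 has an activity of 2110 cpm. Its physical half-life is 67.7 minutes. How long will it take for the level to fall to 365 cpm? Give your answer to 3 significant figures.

171 minutes

Fraction remaining = 365/2110 ≈ 0.17299.
n = log₂(2110/365) = ln(5.7808)/ln 2 ≈ 2.5313 half-lives.
t = n × t½ = 2.5313 × 67.7 ≈ 171.37 minutes.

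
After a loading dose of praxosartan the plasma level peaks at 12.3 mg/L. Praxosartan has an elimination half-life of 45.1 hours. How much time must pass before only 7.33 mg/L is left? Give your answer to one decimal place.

33.7 hours

Fraction remaining = 7.33/12.3 ≈ 0.59593.
n = log₂(12.3/7.33) = ln(1.678)/ln 2 ≈ 0.74677 half-lives.
t = n × t½ = 0.74677 × 45.1 ≈ 33.679 hours.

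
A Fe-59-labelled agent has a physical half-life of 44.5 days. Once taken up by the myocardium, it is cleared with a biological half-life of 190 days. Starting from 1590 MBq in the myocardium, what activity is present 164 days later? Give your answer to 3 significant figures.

1/t_eff = 1/t_phys + 1/t_biol = 1/44.5 + 1/190 = 0.027735 per day.
t_eff = 44.5 × 190 / (44.5 + 190) ≈ 36.055 days.
Remaining = 1590 × (1/2)^(164/36.055) = 1590 × (1/2)^4.5486 ≈ 67.943 MBq.

67.9 MBq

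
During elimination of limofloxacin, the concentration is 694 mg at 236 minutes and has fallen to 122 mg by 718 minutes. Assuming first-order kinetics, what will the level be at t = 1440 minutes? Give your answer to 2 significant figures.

9.0 mg

Over Δt = 718 − 236 = 482 minutes, the level fell by a factor of 694/122 ≈ 5.6885.
n = log₂(5.6885) ≈ 2.5081 half-lives, so t½ = 482/2.5081 ≈ 192.18 minutes.
From t = 718 to t = 1440: 122 × (1/2)^((1440−718)/192.18) ≈ 9.0246 mg.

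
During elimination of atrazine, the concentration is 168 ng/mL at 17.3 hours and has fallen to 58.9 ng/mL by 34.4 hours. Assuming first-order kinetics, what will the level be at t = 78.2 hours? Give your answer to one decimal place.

Over Δt = 34.4 − 17.3 = 17.1 hours, the level fell by a factor of 168/58.9 ≈ 2.8523.
n = log₂(2.8523) ≈ 1.5121 half-lives, so t½ = 17.1/1.5121 ≈ 11.309 hours.
From t = 34.4 to t = 78.2: 58.9 × (1/2)^((78.2−34.4)/11.309) ≈ 4.0196 ng/mL.

4.0 ng/mL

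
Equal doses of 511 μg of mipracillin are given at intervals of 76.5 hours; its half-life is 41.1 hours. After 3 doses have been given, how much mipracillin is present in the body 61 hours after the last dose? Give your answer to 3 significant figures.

247 μg

The 3 doses were given 214, 137.5, 61 hours ago.
Total = 511·(1/2)^(214/41.1) + 511·(1/2)^(137.5/41.1) + 511·(1/2)^(61/41.1)
      = 13.836 + 50.272 + 182.66 ≈ 246.77 μg.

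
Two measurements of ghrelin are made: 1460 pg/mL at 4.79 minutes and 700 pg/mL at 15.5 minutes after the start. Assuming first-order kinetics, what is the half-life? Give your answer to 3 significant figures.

10.1 minutes

Over Δt = 15.5 − 4.79 = 10.71 minutes, the level fell by a factor of 1460/700 ≈ 2.0857.
n = log₂(2.0857) ≈ 1.0605 half-lives, so t½ = 10.71/1.0605 ≈ 10.099 minutes.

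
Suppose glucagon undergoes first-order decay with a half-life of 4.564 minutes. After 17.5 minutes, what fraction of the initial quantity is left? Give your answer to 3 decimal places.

0.070

n = 17.5/4.564 ≈ 3.8344 half-lives.
Fraction remaining = (1/2)^3.8344 ≈ 0.070104.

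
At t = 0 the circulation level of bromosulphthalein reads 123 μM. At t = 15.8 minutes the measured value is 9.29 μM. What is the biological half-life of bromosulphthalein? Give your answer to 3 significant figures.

4.24 minutes

A/A₀ = 9.29/123 ≈ 0.075528.
n = log₂(13.24) ≈ 3.7268 half-lives elapsed in 15.8 minutes.
t½ = 15.8/3.7268 ≈ 4.2395 minutes.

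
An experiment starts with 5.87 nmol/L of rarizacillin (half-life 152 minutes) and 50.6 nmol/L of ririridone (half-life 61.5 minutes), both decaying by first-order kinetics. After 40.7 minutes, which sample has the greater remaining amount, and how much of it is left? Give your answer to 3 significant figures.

ririridone, 32.0 nmol/L

rarizacillin: 5.87 × (1/2)^0.26776 ≈ 4.8757 nmol/L.
ririridone: 50.6 × (1/2)^0.66179 ≈ 31.984 nmol/L.
Ririridone has more remaining, at ≈ 31.984 nmol/L.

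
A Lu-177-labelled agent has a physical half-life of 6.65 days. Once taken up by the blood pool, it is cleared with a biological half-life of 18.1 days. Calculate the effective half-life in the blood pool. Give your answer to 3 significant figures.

1/t_eff = 1/t_phys + 1/t_biol = 1/6.65 + 1/18.1 = 0.20562 per day.
t_eff = 6.65 × 18.1 / (6.65 + 18.1) ≈ 4.8632 days.

4.86 days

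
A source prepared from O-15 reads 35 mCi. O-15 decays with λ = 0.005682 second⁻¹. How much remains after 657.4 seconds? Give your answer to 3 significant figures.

t½ = ln 2 / λ = 0.69315 / 0.005682 ≈ 121.99 seconds.
Number of half-lives: n = 657.4/121.99 ≈ 5.389.
Remaining = 35 × (1/2)^5.389 = 35 × 0.023865 ≈ 0.83527 mCi.

0.835 mCi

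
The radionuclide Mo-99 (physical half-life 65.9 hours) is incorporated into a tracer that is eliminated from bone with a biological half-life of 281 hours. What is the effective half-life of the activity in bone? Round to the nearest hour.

1/t_eff = 1/t_phys + 1/t_biol = 1/65.9 + 1/281 = 0.018733 per hour.
t_eff = 65.9 × 281 / (65.9 + 281) ≈ 53.381 hours.

53 hours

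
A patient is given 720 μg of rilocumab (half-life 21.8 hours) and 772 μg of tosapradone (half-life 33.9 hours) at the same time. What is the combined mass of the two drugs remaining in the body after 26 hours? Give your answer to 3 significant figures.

rilocumab: 720 × (1/2)^(26/21.8) = 720 × (1/2)^1.1927 ≈ 315 μg.
tosapradone: 772 × (1/2)^(26/33.9) = 772 × (1/2)^0.76696 ≈ 453.67 μg.
Total = 315 + 453.67 ≈ 768.67 μg.

769 μg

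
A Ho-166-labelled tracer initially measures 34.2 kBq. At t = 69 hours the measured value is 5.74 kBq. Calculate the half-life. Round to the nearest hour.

A/A₀ = 5.74/34.2 ≈ 0.16784.
n = log₂(5.9582) ≈ 2.5749 half-lives elapsed in 69 hours.
t½ = 69/2.5749 ≈ 26.797 hours.

27 hours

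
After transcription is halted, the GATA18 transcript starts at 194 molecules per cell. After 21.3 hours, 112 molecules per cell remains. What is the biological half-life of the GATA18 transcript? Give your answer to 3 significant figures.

A/A₀ = 112/194 ≈ 0.57732.
n = log₂(1.7321) ≈ 0.79256 half-lives elapsed in 21.3 hours.
t½ = 21.3/0.79256 ≈ 26.875 hours.

26.9 hours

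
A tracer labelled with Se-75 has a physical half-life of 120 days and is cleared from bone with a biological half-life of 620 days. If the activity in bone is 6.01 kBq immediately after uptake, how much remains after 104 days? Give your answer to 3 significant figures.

2.93 kBq

1/t_eff = 1/t_phys + 1/t_biol = 1/120 + 1/620 = 0.0099462 per day.
t_eff = 120 × 620 / (120 + 620) ≈ 100.54 days.
Remaining = 6.01 × (1/2)^(104/100.54) = 6.01 × (1/2)^1.0344 ≈ 2.9342 kBq.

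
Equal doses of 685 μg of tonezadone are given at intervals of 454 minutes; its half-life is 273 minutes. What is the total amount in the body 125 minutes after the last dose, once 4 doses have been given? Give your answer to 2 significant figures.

720 μg

The 4 doses were given 1487, 1033, 579, 125 minutes ago.
Total = 685·(1/2)^(1487/273) + 685·(1/2)^(1033/273) + 685·(1/2)^(579/273) + 685·(1/2)^(125/273)
      = 15.704 + 49.731 + 157.49 + 498.72 ≈ 721.64 μg.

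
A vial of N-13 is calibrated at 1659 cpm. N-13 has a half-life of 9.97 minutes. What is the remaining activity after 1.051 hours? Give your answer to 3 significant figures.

20.7 cpm

Convert the elapsed time: 1.051 hours = 63.06 minutes.
Number of half-lives: n = 63.06/9.97 ≈ 6.325.
Remaining = 1659 × (1/2)^6.325 = 1659 × 0.012474 ≈ 20.694 cpm.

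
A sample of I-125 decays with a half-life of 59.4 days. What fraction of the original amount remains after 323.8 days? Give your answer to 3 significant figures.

n = 323.8/59.4 ≈ 5.4512 half-lives.
Fraction remaining = (1/2)^5.4512 ≈ 0.022858.

0.0229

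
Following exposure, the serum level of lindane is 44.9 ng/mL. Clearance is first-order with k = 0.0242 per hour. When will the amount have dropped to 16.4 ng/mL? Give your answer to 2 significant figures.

42 hours

t½ = ln 2 / k = 0.69315 / 0.0242 ≈ 28.642 hours.
Fraction remaining = 16.4/44.9 ≈ 0.36526.
n = log₂(44.9/16.4) = ln(2.7378)/ln 2 ≈ 1.453 half-lives.
t = n × t½ = 1.453 × 28.642 ≈ 41.618 hours.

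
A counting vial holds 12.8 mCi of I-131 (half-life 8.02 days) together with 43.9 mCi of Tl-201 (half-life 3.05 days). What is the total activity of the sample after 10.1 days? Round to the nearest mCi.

10 mCi

I-131: 12.8 × (1/2)^(10.1/8.02) = 12.8 × (1/2)^1.2594 ≈ 5.347 mCi.
Tl-201: 43.9 × (1/2)^(10.1/3.05) = 43.9 × (1/2)^3.3115 ≈ 4.4219 mCi.
Total = 5.347 + 4.4219 ≈ 9.7689 mCi.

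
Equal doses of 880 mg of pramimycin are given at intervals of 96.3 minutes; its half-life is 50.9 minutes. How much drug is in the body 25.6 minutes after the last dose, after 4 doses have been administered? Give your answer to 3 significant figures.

846 mg

The 4 doses were given 314.5, 218.2, 121.9, 25.6 minutes ago.
Total = 880·(1/2)^(314.5/50.9) + 880·(1/2)^(218.2/50.9) + 880·(1/2)^(121.9/50.9) + 880·(1/2)^(25.6/50.9)
      = 12.147 + 45.083 + 167.32 + 620.98 ≈ 845.54 mg.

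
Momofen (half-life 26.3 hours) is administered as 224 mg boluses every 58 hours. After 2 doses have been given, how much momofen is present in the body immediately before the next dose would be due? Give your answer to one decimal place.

59.1 mg

The 2 doses were given 116, 58 hours ago.
Total = 224·(1/2)^(116/26.3) + 224·(1/2)^(58/26.3)
      = 10.532 + 48.571 ≈ 59.103 mg.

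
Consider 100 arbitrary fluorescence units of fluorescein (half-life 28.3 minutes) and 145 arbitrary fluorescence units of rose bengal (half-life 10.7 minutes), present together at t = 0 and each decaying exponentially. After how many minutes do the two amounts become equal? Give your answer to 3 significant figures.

9.22 minutes

Set 100·(1/2)^(t/28.3) = 145·(1/2)^(t/10.7).
Taking log₂: log₂(100/145) = t·(1/28.3 − 1/10.7).
log₂(0.68966) = -0.53605; 1/28.3 − 1/10.7 = -0.058122.
t = -0.53605 / -0.058122 ≈ 9.2229 minutes.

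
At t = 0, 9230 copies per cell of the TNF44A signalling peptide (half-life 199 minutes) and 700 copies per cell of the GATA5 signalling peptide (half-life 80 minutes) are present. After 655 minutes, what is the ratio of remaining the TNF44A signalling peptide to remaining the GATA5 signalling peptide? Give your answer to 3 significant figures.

393

TNF44A signalling peptide: 9230 × (1/2)^(655/199) = 9230 × (1/2)^3.2915 ≈ 942.7 copies per cell.
GATA5 signalling peptide: 700 × (1/2)^(655/80) = 700 × (1/2)^8.1875 ≈ 2.4011 copies per cell.
Ratio ≈ 942.7 / 2.4011 ≈ 392.61.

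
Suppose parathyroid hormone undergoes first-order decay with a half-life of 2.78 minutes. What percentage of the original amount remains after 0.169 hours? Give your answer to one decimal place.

8.0%

0.169 hours = 10.14 minutes.
n = 10.14/2.78 ≈ 3.6475 half-lives.
Fraction remaining = (1/2)^3.6475 ≈ 0.079799, i.e. 7.9799%.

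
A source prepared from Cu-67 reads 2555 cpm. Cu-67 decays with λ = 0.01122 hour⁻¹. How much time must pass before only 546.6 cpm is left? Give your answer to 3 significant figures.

t½ = ln 2 / λ = 0.69315 / 0.01122 ≈ 61.778 hours.
Fraction remaining = 546.6/2555 ≈ 0.21393.
n = log₂(2555/546.6) = ln(4.6744)/ln 2 ≈ 2.2248 half-lives.
t = n × t½ = 2.2248 × 61.778 ≈ 137.44 hours.

137 hours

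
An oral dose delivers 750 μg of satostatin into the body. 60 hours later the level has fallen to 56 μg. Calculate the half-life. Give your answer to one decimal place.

A/A₀ = 56/750 ≈ 0.074667.
n = log₂(13.393) ≈ 3.7434 half-lives elapsed in 60 hours.
t½ = 60/3.7434 ≈ 16.028 hours.

16.0 hours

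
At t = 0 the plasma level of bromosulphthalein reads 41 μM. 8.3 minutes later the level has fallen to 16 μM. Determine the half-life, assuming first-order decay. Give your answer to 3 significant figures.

6.11 minutes

A/A₀ = 16/41 ≈ 0.39024.
n = log₂(2.5625) ≈ 1.3576 half-lives elapsed in 8.3 minutes.
t½ = 8.3/1.3576 ≈ 6.1139 minutes.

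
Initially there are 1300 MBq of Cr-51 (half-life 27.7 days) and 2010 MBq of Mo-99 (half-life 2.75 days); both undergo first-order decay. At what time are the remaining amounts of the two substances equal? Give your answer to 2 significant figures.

Set 1300·(1/2)^(t/27.7) = 2010·(1/2)^(t/2.75).
Taking log₂: log₂(1300/2010) = t·(1/27.7 − 1/2.75).
log₂(0.64677) = -0.62868; 1/27.7 − 1/2.75 = -0.32754.
t = -0.62868 / -0.32754 ≈ 1.9194 days.

1.9 days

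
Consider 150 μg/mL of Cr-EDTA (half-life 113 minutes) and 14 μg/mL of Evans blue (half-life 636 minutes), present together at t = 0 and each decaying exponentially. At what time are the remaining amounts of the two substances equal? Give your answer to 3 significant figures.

Set 150·(1/2)^(t/113) = 14·(1/2)^(t/636).
Taking log₂: log₂(150/14) = t·(1/113 − 1/636).
log₂(10.714) = 3.4215; 1/113 − 1/636 = 0.0072772.
t = 3.4215 / 0.0072772 ≈ 470.16 minutes.

470 minutes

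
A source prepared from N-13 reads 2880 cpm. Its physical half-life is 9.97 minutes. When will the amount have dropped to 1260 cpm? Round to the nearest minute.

Fraction remaining = 1260/2880 ≈ 0.4375.
n = log₂(2880/1260) = ln(2.2857)/ln 2 ≈ 1.1926 half-lives.
t = n × t½ = 1.1926 × 9.97 ≈ 11.891 minutes.

12 minutes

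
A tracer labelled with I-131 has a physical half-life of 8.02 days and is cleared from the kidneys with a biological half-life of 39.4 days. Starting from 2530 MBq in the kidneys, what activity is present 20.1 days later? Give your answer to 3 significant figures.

1/t_eff = 1/t_phys + 1/t_biol = 1/8.02 + 1/39.4 = 0.15007 per day.
t_eff = 8.02 × 39.4 / (8.02 + 39.4) ≈ 6.6636 days.
Remaining = 2530 × (1/2)^(20.1/6.6636) = 2530 × (1/2)^3.0164 ≈ 312.68 MBq.

313 MBq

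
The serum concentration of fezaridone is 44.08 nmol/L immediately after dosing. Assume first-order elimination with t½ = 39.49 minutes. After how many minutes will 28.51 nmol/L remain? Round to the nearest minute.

25 minutes

Fraction remaining = 28.51/44.08 ≈ 0.64678.
n = log₂(44.08/28.51) = ln(1.5461)/ln 2 ≈ 0.62866 half-lives.
t = n × t½ = 0.62866 × 39.49 ≈ 24.826 minutes.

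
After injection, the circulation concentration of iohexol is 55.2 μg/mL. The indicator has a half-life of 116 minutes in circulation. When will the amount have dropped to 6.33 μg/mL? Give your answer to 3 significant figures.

362 minutes

Fraction remaining = 6.33/55.2 ≈ 0.11467.
n = log₂(55.2/6.33) = ln(8.7204)/ln 2 ≈ 3.1244 half-lives.
t = n × t½ = 3.1244 × 116 ≈ 362.43 minutes.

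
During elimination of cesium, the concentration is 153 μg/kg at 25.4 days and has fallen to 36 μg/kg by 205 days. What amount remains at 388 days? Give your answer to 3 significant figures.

8.24 μg/kg

Over Δt = 205 − 25.4 = 179.6 days, the level fell by a factor of 153/36 ≈ 4.25.
n = log₂(4.25) ≈ 2.0875 half-lives, so t½ = 179.6/2.0875 ≈ 86.037 days.
From t = 205 to t = 388: 36 × (1/2)^((388−205)/86.037) ≈ 8.2417 μg/kg.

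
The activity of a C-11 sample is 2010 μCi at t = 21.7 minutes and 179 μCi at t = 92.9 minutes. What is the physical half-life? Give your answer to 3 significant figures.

20.4 minutes

Over Δt = 92.9 − 21.7 = 71.2 minutes, the level fell by a factor of 2010/179 ≈ 11.229.
n = log₂(11.229) ≈ 3.4892 half-lives, so t½ = 71.2/3.4892 ≈ 20.406 minutes.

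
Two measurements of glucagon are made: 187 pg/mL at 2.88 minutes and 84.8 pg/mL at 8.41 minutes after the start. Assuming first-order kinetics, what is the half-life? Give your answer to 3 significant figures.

4.85 minutes

Over Δt = 8.41 − 2.88 = 5.53 minutes, the level fell by a factor of 187/84.8 ≈ 2.2052.
n = log₂(2.2052) ≈ 1.1409 half-lives, so t½ = 5.53/1.1409 ≈ 4.847 minutes.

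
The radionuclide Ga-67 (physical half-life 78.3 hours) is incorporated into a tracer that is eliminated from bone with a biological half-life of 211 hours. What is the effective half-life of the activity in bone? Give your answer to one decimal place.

1/t_eff = 1/t_phys + 1/t_biol = 1/78.3 + 1/211 = 0.017511 per hour.
t_eff = 78.3 × 211 / (78.3 + 211) ≈ 57.108 hours.

57.1 hours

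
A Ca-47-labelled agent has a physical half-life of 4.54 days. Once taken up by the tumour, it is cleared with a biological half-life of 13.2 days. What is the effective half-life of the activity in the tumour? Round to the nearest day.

1/t_eff = 1/t_phys + 1/t_biol = 1/4.54 + 1/13.2 = 0.29602 per day.
t_eff = 4.54 × 13.2 / (4.54 + 13.2) ≈ 3.3781 days.

3 days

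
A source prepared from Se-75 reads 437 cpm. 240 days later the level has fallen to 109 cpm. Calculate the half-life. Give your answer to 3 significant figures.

120 days

A/A₀ = 109/437 ≈ 0.24943.
n = log₂(4.0092) ≈ 2.0033 half-lives elapsed in 240 days.
t½ = 240/2.0033 ≈ 119.8 days.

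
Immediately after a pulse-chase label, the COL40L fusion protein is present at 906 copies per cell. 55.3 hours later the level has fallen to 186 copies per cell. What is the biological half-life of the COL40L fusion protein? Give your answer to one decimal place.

24.2 hours

A/A₀ = 186/906 ≈ 0.2053.
n = log₂(4.871) ≈ 2.2842 half-lives elapsed in 55.3 hours.
t½ = 55.3/2.2842 ≈ 24.21 hours.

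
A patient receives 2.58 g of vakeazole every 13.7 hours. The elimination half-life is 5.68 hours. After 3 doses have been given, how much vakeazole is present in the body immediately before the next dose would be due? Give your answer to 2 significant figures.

0.59 g

The 3 doses were given 41.1, 27.4, 13.7 hours ago.
Total = 2.58·(1/2)^(41.1/5.68) + 2.58·(1/2)^(27.4/5.68) + 2.58·(1/2)^(13.7/5.68)
      = 0.017116 + 0.091089 + 0.48478 ≈ 0.59298 g.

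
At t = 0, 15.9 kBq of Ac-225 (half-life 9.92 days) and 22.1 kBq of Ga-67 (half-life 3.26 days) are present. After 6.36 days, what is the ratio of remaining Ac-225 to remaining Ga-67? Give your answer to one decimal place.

1.8

Ac-225: 15.9 × (1/2)^(6.36/9.92) = 15.9 × (1/2)^0.64113 ≈ 10.195 kBq.
Ga-67: 22.1 × (1/2)^(6.36/3.26) = 22.1 × (1/2)^1.9509 ≈ 5.7162 kBq.
Ratio ≈ 10.195 / 5.7162 ≈ 1.7836.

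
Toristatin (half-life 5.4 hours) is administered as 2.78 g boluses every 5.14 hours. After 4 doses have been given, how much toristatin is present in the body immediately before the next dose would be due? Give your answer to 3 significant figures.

2.76 g

The 4 doses were given 20.56, 15.42, 10.28, 5.14 hours ago.
Total = 2.78·(1/2)^(20.56/5.4) + 2.78·(1/2)^(15.42/5.4) + 2.78·(1/2)^(10.28/5.4) + 2.78·(1/2)^(5.14/5.4)
      = 0.19856 + 0.38409 + 0.74297 + 1.4372 ≈ 2.7628 g.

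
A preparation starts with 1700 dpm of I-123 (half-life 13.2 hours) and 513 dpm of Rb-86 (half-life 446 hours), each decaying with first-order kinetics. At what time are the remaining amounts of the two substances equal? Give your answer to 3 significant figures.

Set 1700·(1/2)^(t/13.2) = 513·(1/2)^(t/446).
Taking log₂: log₂(1700/513) = t·(1/13.2 − 1/446).
log₂(3.3138) = 1.7285; 1/13.2 − 1/446 = 0.073515.
t = 1.7285 / 0.073515 ≈ 23.512 hours.

23.5 hours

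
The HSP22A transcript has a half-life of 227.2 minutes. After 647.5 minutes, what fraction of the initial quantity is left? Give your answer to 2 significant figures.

0.14

n = 647.5/227.2 ≈ 2.8499 half-lives.
Fraction remaining = (1/2)^2.8499 ≈ 0.1387.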